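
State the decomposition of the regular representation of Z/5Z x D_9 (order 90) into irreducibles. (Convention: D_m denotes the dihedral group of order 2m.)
Each irreducible V_i of dimension d_i appears with multiplicity d_i, i.e. rho_reg = (direct sum over all irreducibles V_i) d_i V_i. The irreducible dimensions for Z/5Z x D_9 are 1, 1, 1, 1, 1, 1, 1, 1, 1, 1, 2, 2, 2, 2, 2, 2, 2, 2, 2, 2, 2, 2, 2, 2, 2, 2, 2, 2, 2, 2: 10 irreducibles of dimension 1, each with multiplicity 1; 20 irreducibles of dimension 2, each with multiplicity 2. Total dimension 10*1*1 + 20*2*2 = 90 = |G|.

Reasoning: General theorem: in the regular representation of a finite group G, each irreducible appears with multiplicity equal to its dimension. Check: dim(rho_reg) = sum d_i^2 = 1 + 1 + 1 + 1 + 1 + 1 + 1 + 1 + 1 + 1 + 4 + 4 + 4 + 4 + 4 + 4 + 4 + 4 + 4 + 4 + 4 + 4 + 4 + 4 + 4 + 4 + 4 + 4 + 4 + 4 = 90 = |G|.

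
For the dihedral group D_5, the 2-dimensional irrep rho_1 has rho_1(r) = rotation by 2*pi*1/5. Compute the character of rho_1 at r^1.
chi_{rho_1}(r^1) = 2*cos(2*pi*1*1/5) = -1/2 + sqrt(5)/2

Argument: rho_1(r^1) is rotation by angle 2*pi*1*1/5, whose trace is 2*cos(2*pi*1*1/5) = -1/2 + sqrt(5)/2.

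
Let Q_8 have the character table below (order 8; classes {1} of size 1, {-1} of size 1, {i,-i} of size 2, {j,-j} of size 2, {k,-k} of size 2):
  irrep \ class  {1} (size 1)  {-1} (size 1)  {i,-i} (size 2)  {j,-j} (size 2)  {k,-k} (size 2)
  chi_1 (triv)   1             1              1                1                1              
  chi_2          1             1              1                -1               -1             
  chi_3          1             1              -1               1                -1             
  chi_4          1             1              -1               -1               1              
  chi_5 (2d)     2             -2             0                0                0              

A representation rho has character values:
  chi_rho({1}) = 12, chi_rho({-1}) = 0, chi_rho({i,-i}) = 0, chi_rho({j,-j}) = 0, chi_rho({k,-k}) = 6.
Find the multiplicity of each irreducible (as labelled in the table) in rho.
Multiplicities: chi_1: 3, chi_2: 0, chi_3: 0, chi_4: 3, chi_5: 3.

Justification: Use <chi_rho, chi> = (1/|G|) sum_C |C| * chi_rho(C) * conj(chi(C)) with |G| = 8 for each irreducible chi in the table:
  <chi_rho, chi_1> = (1/8)[1*(12)*conj(1) + 1*(0)*conj(1) + 2*(0)*conj(1) + 2*(0)*conj(1) + 2*(6)*conj(1)]
      = (1/8)[(12) + (0) + (0) + (0) + (12)] = 24/8 = 3
  <chi_rho, chi_2> = (1/8)[1*(12)*conj(1) + 1*(0)*conj(1) + 2*(0)*conj(1) + 2*(0)*conj(-1) + 2*(6)*conj(-1)]
      = (1/8)[(12) + (0) + (0) + (0) + (-12)] = 0/8 = 0
  <chi_rho, chi_3> = (1/8)[1*(12)*conj(1) + 1*(0)*conj(1) + 2*(0)*conj(-1) + 2*(0)*conj(1) + 2*(6)*conj(-1)]
      = (1/8)[(12) + (0) + (0) + (0) + (-12)] = 0/8 = 0
  <chi_rho, chi_4> = (1/8)[1*(12)*conj(1) + 1*(0)*conj(1) + 2*(0)*conj(-1) + 2*(0)*conj(-1) + 2*(6)*conj(1)]
      = (1/8)[(12) + (0) + (0) + (0) + (12)] = 24/8 = 3
  <chi_rho, chi_5> = (1/8)[1*(12)*conj(2) + 1*(0)*conj(-2) + 2*(0)*conj(0) + 2*(0)*conj(0) + 2*(6)*conj(0)]
      = (1/8)[(24) + (0) + (0) + (0) + (0)] = 24/8 = 3
Dimension check: dim(rho) = sum (mult * dim) = 3*1 + 0*1 + 0*1 + 3*1 + 3*2 = 12 = chi_rho(e) = 12.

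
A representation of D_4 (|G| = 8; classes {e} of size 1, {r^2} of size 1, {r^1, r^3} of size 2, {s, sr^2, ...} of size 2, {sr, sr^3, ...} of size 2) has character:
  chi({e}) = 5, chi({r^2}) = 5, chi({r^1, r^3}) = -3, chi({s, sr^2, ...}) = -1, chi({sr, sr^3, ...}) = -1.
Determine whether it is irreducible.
Not irreducible (reducible): <chi, chi> = 9 > 1.

<chi, chi> = (1/|G|) sum_C |C| * |chi(C)|^2 = (1/8)[1*|5|^2 + 1*|5|^2 + 2*|-3|^2 + 2*|-1|^2 + 2*|-1|^2]
  = (1/8)[(25) + (25) + (18) + (2) + (2)] = 72/8 = 9.
A character is irreducible iff <chi, chi> = 1, so this representation is reducible.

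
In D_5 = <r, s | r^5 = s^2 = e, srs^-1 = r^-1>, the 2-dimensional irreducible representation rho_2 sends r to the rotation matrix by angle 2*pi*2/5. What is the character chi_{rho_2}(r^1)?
chi_{rho_2}(r^1) = 2*cos(2*pi*2*1/5) = -sqrt(5)/2 - 1/2

Working: rho_2(r^1) is rotation by angle 2*pi*2*1/5, whose trace is 2*cos(2*pi*2*1/5) = -sqrt(5)/2 - 1/2.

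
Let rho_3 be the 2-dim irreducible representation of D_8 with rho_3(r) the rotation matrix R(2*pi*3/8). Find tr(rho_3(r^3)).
chi_{rho_3}(r^3) = 2*cos(2*pi*3*3/8) = sqrt(2)

Derivation: rho_3(r^3) is rotation by angle 2*pi*3*3/8, whose trace is 2*cos(2*pi*3*3/8) = sqrt(2).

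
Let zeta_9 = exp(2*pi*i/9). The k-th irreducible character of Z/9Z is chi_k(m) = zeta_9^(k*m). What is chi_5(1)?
chi_5(1) = zeta_9^5 = exp(-8*I*pi/9)

Derivation: chi_5(1) = zeta_9^(5*1) = zeta_9^5. Since zeta_9^9 = 1, this equals zeta_9^5 = exp(2*pi*i*5/9) = exp(-8*I*pi/9).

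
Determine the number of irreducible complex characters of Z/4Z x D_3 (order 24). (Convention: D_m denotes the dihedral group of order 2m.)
12

The number of irreducible complex representations of a finite group equals its number of conjugacy classes. For a direct product, #classes(G x H) = #classes(G) * #classes(H). Z/4Z has 4 classes (abelian), D_3 has 3 classes, so 4 * 3 = 12, so Z/4Z x D_3 (order 24) has exactly 12 irreducible complex representations.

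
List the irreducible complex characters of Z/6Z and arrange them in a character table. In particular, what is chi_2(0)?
Character table of Z/6Z (irreps indexed chi_0,...,chi_5 with chi_k(m) = zeta_6^(k*m), zeta_6 = exp(2*pi*i/6)):
  irrep \ class  {0} (size 1)  {1} (size 1)    {2} (size 1)    {3} (size 1)  {4} (size 1)    {5} (size 1)  
  chi_0          1             1               1               1             1               1             
  chi_1          1             exp(I*pi/3)     exp(2*I*pi/3)   -1            exp(-2*I*pi/3)  exp(-I*pi/3)  
  chi_2          1             exp(2*I*pi/3)   exp(-2*I*pi/3)  1             exp(2*I*pi/3)   exp(-2*I*pi/3)
  chi_3          1             -1              1               -1            1               -1            
  chi_4          1             exp(-2*I*pi/3)  exp(2*I*pi/3)   1             exp(-2*I*pi/3)  exp(2*I*pi/3) 
  chi_5          1             exp(-I*pi/3)    exp(-2*I*pi/3)  -1            exp(2*I*pi/3)   exp(I*pi/3)   

Spot check: chi_2(0) = zeta_6^(2*0) = zeta_6^0 = 1.

Working: Z/6Z is abelian, so all 6 irreducible complex representations are 1-dimensional. They are given by chi_k(m) = zeta_6^(k*m) for k = 0,...,5. Row orthogonality: sum_m chi_k(m) conj(chi_l(m)) = 6 * [k = l].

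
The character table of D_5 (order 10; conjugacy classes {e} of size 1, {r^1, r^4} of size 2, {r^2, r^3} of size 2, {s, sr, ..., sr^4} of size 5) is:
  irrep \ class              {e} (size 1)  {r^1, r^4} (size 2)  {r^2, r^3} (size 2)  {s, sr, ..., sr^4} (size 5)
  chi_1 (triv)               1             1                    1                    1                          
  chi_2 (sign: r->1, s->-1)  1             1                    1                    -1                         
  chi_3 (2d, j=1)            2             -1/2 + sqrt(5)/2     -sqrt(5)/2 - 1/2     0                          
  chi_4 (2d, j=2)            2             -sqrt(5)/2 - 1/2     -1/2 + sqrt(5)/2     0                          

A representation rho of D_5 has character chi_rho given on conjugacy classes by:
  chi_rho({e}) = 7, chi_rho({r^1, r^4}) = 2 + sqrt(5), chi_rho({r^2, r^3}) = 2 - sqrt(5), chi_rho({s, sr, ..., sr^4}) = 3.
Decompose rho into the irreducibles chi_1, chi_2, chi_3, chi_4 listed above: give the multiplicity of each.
Multiplicities: chi_1: 3, chi_2: 0, chi_3: 2, chi_4: 0.

Solution. Use <chi_rho, chi> = (1/|G|) sum_C |C| * chi_rho(C) * conj(chi(C)) with |G| = 10 for each irreducible chi in the table:
  <chi_rho, chi_1> = (1/10)[1*(7)*conj(1) + 2*(2 + sqrt(5))*conj(1) + 2*(2 - sqrt(5))*conj(1) + 5*(3)*conj(1)]
      = (1/10)[(7) + (4 + 2*sqrt(5)) + (4 - 2*sqrt(5)) + (15)] = 30/10 = 3
  <chi_rho, chi_2> = (1/10)[1*(7)*conj(1) + 2*(2 + sqrt(5))*conj(1) + 2*(2 - sqrt(5))*conj(1) + 5*(3)*conj(-1)]
      = (1/10)[(7) + (4 + 2*sqrt(5)) + (4 - 2*sqrt(5)) + (-15)] = 0/10 = 0
  <chi_rho, chi_3> = (1/10)[1*(7)*conj(2) + 2*(2 + sqrt(5))*conj(-1/2 + sqrt(5)/2) + 2*(2 - sqrt(5))*conj(-sqrt(5)/2 - 1/2) + 5*(3)*conj(0)]
      = (1/10)[(14) + (sqrt(5) + 3) + (3 - sqrt(5)) + (0)] = 20/10 = 2
  <chi_rho, chi_4> = (1/10)[1*(7)*conj(2) + 2*(2 + sqrt(5))*conj(-sqrt(5)/2 - 1/2) + 2*(2 - sqrt(5))*conj(-1/2 + sqrt(5)/2) + 5*(3)*conj(0)]
      = (1/10)[(14) + (-7 - 3*sqrt(5)) + (-7 + 3*sqrt(5)) + (0)] = 0/10 = 0
Dimension check: dim(rho) = sum (mult * dim) = 3*1 + 0*1 + 2*2 + 0*2 = 7 = chi_rho(e) = 7.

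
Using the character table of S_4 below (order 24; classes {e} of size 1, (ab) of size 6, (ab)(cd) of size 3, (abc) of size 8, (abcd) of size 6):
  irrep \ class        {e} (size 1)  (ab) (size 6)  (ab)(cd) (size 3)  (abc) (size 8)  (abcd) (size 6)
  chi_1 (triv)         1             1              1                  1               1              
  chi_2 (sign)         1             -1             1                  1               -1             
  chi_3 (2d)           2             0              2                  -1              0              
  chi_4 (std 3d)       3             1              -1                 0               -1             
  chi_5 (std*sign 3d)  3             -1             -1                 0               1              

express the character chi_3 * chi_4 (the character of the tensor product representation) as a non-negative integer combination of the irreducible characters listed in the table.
chi_3 tensor chi_4 = chi_4 + chi_5 (all other irreducibles have multiplicity 0).

Details: The character of a tensor product is the pointwise product (chi_3 * chi_4)(C) = chi_3(C) * chi_4(C):
  {e}: (2)*(3), (ab): (0)*(1), (ab)(cd): (2)*(-1), (abc): (-1)*(0), (abcd): (0)*(-1)
so (chi_3 * chi_4) takes values
  {e} -> 6, (ab) -> 0, (ab)(cd) -> -2, (abc) -> 0, (abcd) -> 0.
Now take the inner product of this character with each irreducible chi from the table, <chi_3*chi_4, chi> = (1/24) sum_C |C| (chi_3*chi_4)(C) conj(chi(C)):
  <chi_3*chi_4, chi_1> = (1/24)[1*(6)*conj(1) + 6*(0)*conj(1) + 3*(-2)*conj(1) + 8*(0)*conj(1) + 6*(0)*conj(1)]
      = (1/24)[(6) + (0) + (-6) + (0) + (0)] = 0/24 = 0
  <chi_3*chi_4, chi_2> = (1/24)[1*(6)*conj(1) + 6*(0)*conj(-1) + 3*(-2)*conj(1) + 8*(0)*conj(1) + 6*(0)*conj(-1)]
      = (1/24)[(6) + (0) + (-6) + (0) + (0)] = 0/24 = 0
  <chi_3*chi_4, chi_3> = (1/24)[1*(6)*conj(2) + 6*(0)*conj(0) + 3*(-2)*conj(2) + 8*(0)*conj(-1) + 6*(0)*conj(0)]
      = (1/24)[(12) + (0) + (-12) + (0) + (0)] = 0/24 = 0
  <chi_3*chi_4, chi_4> = (1/24)[1*(6)*conj(3) + 6*(0)*conj(1) + 3*(-2)*conj(-1) + 8*(0)*conj(0) + 6*(0)*conj(-1)]
      = (1/24)[(18) + (0) + (6) + (0) + (0)] = 24/24 = 1
  <chi_3*chi_4, chi_5> = (1/24)[1*(6)*conj(3) + 6*(0)*conj(-1) + 3*(-2)*conj(-1) + 8*(0)*conj(0) + 6*(0)*conj(1)]
      = (1/24)[(18) + (0) + (6) + (0) + (0)] = 24/24 = 1
Hence the multiplicities are chi_4: 1, chi_5: 1. Dimension check: dim(chi_3)*dim(chi_4) = 2*3 = 6 and sum (mult * dim) = 1*3 + 1*3 = 6.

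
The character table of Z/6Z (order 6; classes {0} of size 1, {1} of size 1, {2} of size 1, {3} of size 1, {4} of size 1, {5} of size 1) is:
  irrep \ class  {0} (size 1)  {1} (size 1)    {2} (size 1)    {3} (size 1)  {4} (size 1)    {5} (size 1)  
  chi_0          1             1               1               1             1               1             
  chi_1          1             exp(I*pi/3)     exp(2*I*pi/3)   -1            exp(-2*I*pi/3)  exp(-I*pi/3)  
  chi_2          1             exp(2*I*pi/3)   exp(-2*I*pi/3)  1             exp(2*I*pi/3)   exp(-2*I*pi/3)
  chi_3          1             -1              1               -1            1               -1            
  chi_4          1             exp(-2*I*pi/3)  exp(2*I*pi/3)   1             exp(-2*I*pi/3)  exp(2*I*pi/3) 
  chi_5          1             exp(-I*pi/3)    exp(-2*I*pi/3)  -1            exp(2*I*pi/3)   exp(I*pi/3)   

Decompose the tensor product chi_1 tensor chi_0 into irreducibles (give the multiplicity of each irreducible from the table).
chi_1 tensor chi_0 = chi_1 (all other irreducibles have multiplicity 0).

Why: The character of a tensor product is the pointwise product (chi_1 * chi_0)(C) = chi_1(C) * chi_0(C):
  {0}: (1)*(1), {1}: (exp(I*pi/3))*(1), {2}: (exp(2*I*pi/3))*(1), {3}: (-1)*(1), {4}: (exp(-2*I*pi/3))*(1), {5}: (exp(-I*pi/3))*(1)
so (chi_1 * chi_0) takes values
  {0} -> 1, {1} -> exp(I*pi/3), {2} -> exp(2*I*pi/3), {3} -> -1, {4} -> exp(-2*I*pi/3), {5} -> exp(-I*pi/3).
Now take the inner product of this character with each irreducible chi from the table, <chi_1*chi_0, chi> = (1/6) sum_C |C| (chi_1*chi_0)(C) conj(chi(C)):
  <chi_1*chi_0, chi_0> = (1/6)[1*(1)*conj(1) + 1*(exp(I*pi/3))*conj(1) + 1*(exp(2*I*pi/3))*conj(1) + 1*(-1)*conj(1) + 1*(exp(-2*I*pi/3))*conj(1) + 1*(exp(-I*pi/3))*conj(1)]
      = (1/6)[(1) + (exp(I*pi/3)) + (exp(2*I*pi/3)) + (-1) + (exp(-2*I*pi/3)) + (exp(-I*pi/3))] = 0/6 = 0
  <chi_1*chi_0, chi_1> = (1/6)[1*(1)*conj(1) + 1*(exp(I*pi/3))*conj(exp(I*pi/3)) + 1*(exp(2*I*pi/3))*conj(exp(2*I*pi/3)) + 1*(-1)*conj(-1) + 1*(exp(-2*I*pi/3))*conj(exp(-2*I*pi/3)) + 1*(exp(-I*pi/3))*conj(exp(-I*pi/3))]
      = (1/6)[(1) + (1) + (1) + (1) + (1) + (1)] = 6/6 = 1
  <chi_1*chi_0, chi_2> = (1/6)[1*(1)*conj(1) + 1*(exp(I*pi/3))*conj(exp(2*I*pi/3)) + 1*(exp(2*I*pi/3))*conj(exp(-2*I*pi/3)) + 1*(-1)*conj(1) + 1*(exp(-2*I*pi/3))*conj(exp(2*I*pi/3)) + 1*(exp(-I*pi/3))*conj(exp(-2*I*pi/3))]
      = (1/6)[(1) + (exp(-I*pi/3)) + (exp(-2*I*pi/3)) + (-1) + (exp(2*I*pi/3)) + (exp(I*pi/3))] = 0/6 = 0
  <chi_1*chi_0, chi_3> = (1/6)[1*(1)*conj(1) + 1*(exp(I*pi/3))*conj(-1) + 1*(exp(2*I*pi/3))*conj(1) + 1*(-1)*conj(-1) + 1*(exp(-2*I*pi/3))*conj(1) + 1*(exp(-I*pi/3))*conj(-1)]
      = (1/6)[(1) + (-exp(I*pi/3)) + (exp(2*I*pi/3)) + (1) + (exp(-2*I*pi/3)) + (-exp(-I*pi/3))] = 0/6 = 0
  <chi_1*chi_0, chi_4> = (1/6)[1*(1)*conj(1) + 1*(exp(I*pi/3))*conj(exp(-2*I*pi/3)) + 1*(exp(2*I*pi/3))*conj(exp(2*I*pi/3)) + 1*(-1)*conj(1) + 1*(exp(-2*I*pi/3))*conj(exp(-2*I*pi/3)) + 1*(exp(-I*pi/3))*conj(exp(2*I*pi/3))]
      = (1/6)[(1) + (-1) + (1) + (-1) + (1) + (-1)] = 0/6 = 0
  <chi_1*chi_0, chi_5> = (1/6)[1*(1)*conj(1) + 1*(exp(I*pi/3))*conj(exp(-I*pi/3)) + 1*(exp(2*I*pi/3))*conj(exp(-2*I*pi/3)) + 1*(-1)*conj(-1) + 1*(exp(-2*I*pi/3))*conj(exp(2*I*pi/3)) + 1*(exp(-I*pi/3))*conj(exp(I*pi/3))]
      = (1/6)[(1) + (exp(2*I*pi/3)) + (exp(-2*I*pi/3)) + (1) + (exp(2*I*pi/3)) + (exp(-2*I*pi/3))] = 0/6 = 0
(Exp terms are combined using exp(i*s)*conj(exp(i*t)) = exp(i*(s-t)), and sums of them are collapsed using the identity that for every m > 1 the m distinct m-th roots of unity sum to 0, e.g. 1 + exp(2*I*pi/3) + exp(-2*I*pi/3) = 0.)
Hence the multiplicities are chi_1: 1. Dimension check: dim(chi_1)*dim(chi_0) = 1*1 = 1 and sum (mult * dim) = 1*1 = 1.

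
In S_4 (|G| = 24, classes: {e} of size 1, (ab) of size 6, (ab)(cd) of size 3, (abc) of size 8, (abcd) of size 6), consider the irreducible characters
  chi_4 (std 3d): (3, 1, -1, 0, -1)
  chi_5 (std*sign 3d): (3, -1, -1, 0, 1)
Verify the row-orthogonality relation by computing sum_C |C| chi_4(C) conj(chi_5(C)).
Sum = 0; so <chi_4, chi_5> = 0 (distinct irreducibles are orthogonal).

Reasoning: Compute term by term over conjugacy classes (|C| * chi_4(C) * conj(chi_5(C))):
  1*(3)*conj(3) + 6*(1)*conj(-1) + 3*(-1)*conj(-1) + 8*(0)*conj(0) + 6*(-1)*conj(1)
  = (9) + (-6) + (3) + (0) + (-6)
  = 0.
Dividing by |G| = 24 gives 0/24 = 0, matching the row-orthogonality relation <chi_4, chi_5> = [chi_4 = chi_5].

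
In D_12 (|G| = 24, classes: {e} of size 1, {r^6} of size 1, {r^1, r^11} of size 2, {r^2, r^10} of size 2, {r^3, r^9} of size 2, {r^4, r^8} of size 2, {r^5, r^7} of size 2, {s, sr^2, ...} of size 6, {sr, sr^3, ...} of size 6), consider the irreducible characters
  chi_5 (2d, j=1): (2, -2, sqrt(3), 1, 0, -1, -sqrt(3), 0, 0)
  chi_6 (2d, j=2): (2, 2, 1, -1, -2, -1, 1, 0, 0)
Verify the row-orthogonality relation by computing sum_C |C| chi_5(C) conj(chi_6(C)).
Sum = 0; so <chi_5, chi_6> = 0 (distinct irreducibles are orthogonal).

Compute term by term over conjugacy classes (|C| * chi_5(C) * conj(chi_6(C))):
  1*(2)*conj(2) + 1*(-2)*conj(2) + 2*(sqrt(3))*conj(1) + 2*(1)*conj(-1) + 2*(0)*conj(-2) + 2*(-1)*conj(-1) + 2*(-sqrt(3))*conj(1) + 6*(0)*conj(0) + 6*(0)*conj(0)
  = (4) + (-4) + (2*sqrt(3)) + (-2) + (0) + (2) + (-2*sqrt(3)) + (0) + (0)
  = 0.
Dividing by |G| = 24 gives 0/24 = 0, matching the row-orthogonality relation <chi_5, chi_6> = [chi_5 = chi_6].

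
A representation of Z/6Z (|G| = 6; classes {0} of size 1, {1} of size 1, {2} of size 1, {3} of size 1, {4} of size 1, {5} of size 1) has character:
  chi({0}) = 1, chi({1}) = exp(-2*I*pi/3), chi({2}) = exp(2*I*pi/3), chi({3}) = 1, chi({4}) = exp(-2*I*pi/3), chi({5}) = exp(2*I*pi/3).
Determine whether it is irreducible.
Irreducible: <chi, chi> = 1.

Argument: <chi, chi> = (1/|G|) sum_C |C| * |chi(C)|^2 = (1/6)[1*|1|^2 + 1*|exp(-2*I*pi/3)|^2 + 1*|exp(2*I*pi/3)|^2 + 1*|1|^2 + 1*|exp(-2*I*pi/3)|^2 + 1*|exp(2*I*pi/3)|^2]
  = (1/6)[(1) + (1) + (1) + (1) + (1) + (1)] = 6/6 = 1.
(Exp terms are combined using exp(i*s)*conj(exp(i*t)) = exp(i*(s-t)), and sums of them are collapsed using the identity that for every m > 1 the m distinct m-th roots of unity sum to 0, e.g. 1 + exp(2*I*pi/3) + exp(-2*I*pi/3) = 0.)
A character is irreducible iff <chi, chi> = 1, so this representation is irreducible.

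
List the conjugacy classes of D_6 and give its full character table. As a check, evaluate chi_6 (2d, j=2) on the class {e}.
Conjugacy classes: {e} of size 1, {r^3} of size 1, {r^1, r^5} of size 2, {r^2, r^4} of size 2, {s, sr^2, ...} of size 3, {sr, sr^3, ...} of size 3.
Character table:
  irrep \ class              {e} (size 1)  {r^3} (size 1)  {r^1, r^5} (size 2)  {r^2, r^4} (size 2)  {s, sr^2, ...} (size 3)  {sr, sr^3, ...} (size 3)
  chi_1 (triv)               1             1               1                    1                    1                        1                       
  chi_2 (sign: r->1, s->-1)  1             1               1                    1                    -1                       -1                      
  chi_3 (r->-1, s->1)        1             -1              -1                   1                    1                        -1                      
  chi_4 (r->-1, s->-1)       1             -1              -1                   1                    -1                       1                       
  chi_5 (2d, j=1)            2             -2              1                    -1                   0                        0                       
  chi_6 (2d, j=2)            2             2               -1                   -1                   0                        0                       

Spot check: chi_6 (2d, j=2) on {e} = 2.

D_6 has order 2*6 = 12 with 6 conjugacy classes, hence 6 irreducibles. Sum of squared dims 1 + 1 + 1 + 1 + 4 + 4 = 12 = |G|. Linear characters come from the abelianisation; the 2-dimensional irreps have character r^k -> 2*cos(2*pi*j*k/6), reflections -> 0.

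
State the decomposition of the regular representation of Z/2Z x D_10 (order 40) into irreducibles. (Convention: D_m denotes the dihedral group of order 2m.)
Each irreducible V_i of dimension d_i appears with multiplicity d_i, i.e. rho_reg = (direct sum over all irreducibles V_i) d_i V_i. The irreducible dimensions for Z/2Z x D_10 are 1, 1, 1, 1, 1, 1, 1, 1, 2, 2, 2, 2, 2, 2, 2, 2: 8 irreducibles of dimension 1, each with multiplicity 1; 8 irreducibles of dimension 2, each with multiplicity 2. Total dimension 8*1*1 + 8*2*2 = 40 = |G|.

Details: General theorem: in the regular representation of a finite group G, each irreducible appears with multiplicity equal to its dimension. Check: dim(rho_reg) = sum d_i^2 = 1 + 1 + 1 + 1 + 1 + 1 + 1 + 1 + 4 + 4 + 4 + 4 + 4 + 4 + 4 + 4 = 40 = |G|.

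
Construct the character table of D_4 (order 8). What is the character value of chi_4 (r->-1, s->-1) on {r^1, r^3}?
Conjugacy classes: {e} of size 1, {r^2} of size 1, {r^1, r^3} of size 2, {s, sr^2, ...} of size 2, {sr, sr^3, ...} of size 2.
Character table:
  irrep \ class              {e} (size 1)  {r^2} (size 1)  {r^1, r^3} (size 2)  {s, sr^2, ...} (size 2)  {sr, sr^3, ...} (size 2)
  chi_1 (triv)               1             1               1                    1                        1                       
  chi_2 (sign: r->1, s->-1)  1             1               1                    -1                       -1                      
  chi_3 (r->-1, s->1)        1             1               -1                   1                        -1                      
  chi_4 (r->-1, s->-1)       1             1               -1                   -1                       1                       
  chi_5 (2d, j=1)            2             -2              0                    0                        0                       

Spot check: chi_4 (r->-1, s->-1) on {r^1, r^3} = -1.

Solution. D_4 has order 2*4 = 8 with 5 conjugacy classes, hence 5 irreducibles. Sum of squared dims 1 + 1 + 1 + 1 + 4 = 8 = |G|. Linear characters come from the abelianisation; the 2-dimensional irreps have character r^k -> 2*cos(2*pi*j*k/4), reflections -> 0.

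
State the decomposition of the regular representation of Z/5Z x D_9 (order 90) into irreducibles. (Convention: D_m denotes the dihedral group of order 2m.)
Each irreducible V_i of dimension d_i appears with multiplicity d_i, i.e. rho_reg = (direct sum over all irreducibles V_i) d_i V_i. The irreducible dimensions for Z/5Z x D_9 are 1, 1, 1, 1, 1, 1, 1, 1, 1, 1, 2, 2, 2, 2, 2, 2, 2, 2, 2, 2, 2, 2, 2, 2, 2, 2, 2, 2, 2, 2: 10 irreducibles of dimension 1, each with multiplicity 1; 20 irreducibles of dimension 2, each with multiplicity 2. Total dimension 10*1*1 + 20*2*2 = 90 = |G|.

Reasoning: General theorem: in the regular representation of a finite group G, each irreducible appears with multiplicity equal to its dimension. Check: dim(rho_reg) = sum d_i^2 = 1 + 1 + 1 + 1 + 1 + 1 + 1 + 1 + 1 + 1 + 4 + 4 + 4 + 4 + 4 + 4 + 4 + 4 + 4 + 4 + 4 + 4 + 4 + 4 + 4 + 4 + 4 + 4 + 4 + 4 = 90 = |G|.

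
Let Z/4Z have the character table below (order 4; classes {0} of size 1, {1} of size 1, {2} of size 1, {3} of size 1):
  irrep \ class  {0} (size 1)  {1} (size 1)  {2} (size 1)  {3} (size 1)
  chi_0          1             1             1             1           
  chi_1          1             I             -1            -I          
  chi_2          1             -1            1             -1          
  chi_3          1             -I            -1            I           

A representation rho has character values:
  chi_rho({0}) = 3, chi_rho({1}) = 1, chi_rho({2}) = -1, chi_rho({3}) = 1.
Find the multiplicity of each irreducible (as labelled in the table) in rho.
Multiplicities: chi_0: 1, chi_1: 1, chi_2: 0, chi_3: 1.

Reasoning: Use <chi_rho, chi> = (1/|G|) sum_C |C| * chi_rho(C) * conj(chi(C)) with |G| = 4 for each irreducible chi in the table:
  <chi_rho, chi_0> = (1/4)[1*(3)*conj(1) + 1*(1)*conj(1) + 1*(-1)*conj(1) + 1*(1)*conj(1)]
      = (1/4)[(3) + (1) + (-1) + (1)] = 4/4 = 1
  <chi_rho, chi_1> = (1/4)[1*(3)*conj(1) + 1*(1)*conj(I) + 1*(-1)*conj(-1) + 1*(1)*conj(-I)]
      = (1/4)[(3) + (-I) + (1) + (I)] = 4/4 = 1
  <chi_rho, chi_2> = (1/4)[1*(3)*conj(1) + 1*(1)*conj(-1) + 1*(-1)*conj(1) + 1*(1)*conj(-1)]
      = (1/4)[(3) + (-1) + (-1) + (-1)] = 0/4 = 0
  <chi_rho, chi_3> = (1/4)[1*(3)*conj(1) + 1*(1)*conj(-I) + 1*(-1)*conj(-1) + 1*(1)*conj(I)]
      = (1/4)[(3) + (I) + (1) + (-I)] = 4/4 = 1
(Exp terms are combined using exp(i*s)*conj(exp(i*t)) = exp(i*(s-t)), and sums of them are collapsed using the identity that for every m > 1 the m distinct m-th roots of unity sum to 0, e.g. 1 + exp(2*I*pi/3) + exp(-2*I*pi/3) = 0.)
Dimension check: dim(rho) = sum (mult * dim) = 1*1 + 1*1 + 0*1 + 1*1 = 3 = chi_rho(e) = 3.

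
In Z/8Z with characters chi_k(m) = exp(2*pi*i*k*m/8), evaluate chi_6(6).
chi_6(6) = zeta_8^36 = -1

Why: chi_6(6) = zeta_8^(6*6) = zeta_8^36. Since zeta_8^8 = 1, this equals zeta_8^4 = exp(2*pi*i*4/8) = -1.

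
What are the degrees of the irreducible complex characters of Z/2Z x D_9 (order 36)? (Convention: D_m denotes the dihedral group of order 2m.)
Dimensions: 1, 1, 1, 1, 2, 2, 2, 2, 2, 2, 2, 2

Details: There are 12 irreducibles (= number of conjugacy classes). Their dimensions d_i satisfy sum d_i^2 = |G| = 36: 1 + 1 + 1 + 1 + 4 + 4 + 4 + 4 + 4 + 4 + 4 + 4 = 36. (For the product with Z/2Z: each of the 2 1-dim characters of Z/2Z tensors with each irrep of D_9, giving 2 copies of each D_9-dimension.)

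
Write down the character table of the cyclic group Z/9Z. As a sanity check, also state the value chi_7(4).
Character table of Z/9Z (irreps indexed chi_0,...,chi_8 with chi_k(m) = zeta_9^(k*m), zeta_9 = exp(2*pi*i/9)):
  irrep \ class  {0} (size 1)  {1} (size 1)    {2} (size 1)    {3} (size 1)    {4} (size 1)    {5} (size 1)    {6} (size 1)    {7} (size 1)    {8} (size 1)  
  chi_0          1             1               1               1               1               1               1               1               1             
  chi_1          1             exp(2*I*pi/9)   exp(4*I*pi/9)   exp(2*I*pi/3)   exp(8*I*pi/9)   exp(-8*I*pi/9)  exp(-2*I*pi/3)  exp(-4*I*pi/9)  exp(-2*I*pi/9)
  chi_2          1             exp(4*I*pi/9)   exp(8*I*pi/9)   exp(-2*I*pi/3)  exp(-2*I*pi/9)  exp(2*I*pi/9)   exp(2*I*pi/3)   exp(-8*I*pi/9)  exp(-4*I*pi/9)
  chi_3          1             exp(2*I*pi/3)   exp(-2*I*pi/3)  1               exp(2*I*pi/3)   exp(-2*I*pi/3)  1               exp(2*I*pi/3)   exp(-2*I*pi/3)
  chi_4          1             exp(8*I*pi/9)   exp(-2*I*pi/9)  exp(2*I*pi/3)   exp(-4*I*pi/9)  exp(4*I*pi/9)   exp(-2*I*pi/3)  exp(2*I*pi/9)   exp(-8*I*pi/9)
  chi_5          1             exp(-8*I*pi/9)  exp(2*I*pi/9)   exp(-2*I*pi/3)  exp(4*I*pi/9)   exp(-4*I*pi/9)  exp(2*I*pi/3)   exp(-2*I*pi/9)  exp(8*I*pi/9) 
  chi_6          1             exp(-2*I*pi/3)  exp(2*I*pi/3)   1               exp(-2*I*pi/3)  exp(2*I*pi/3)   1               exp(-2*I*pi/3)  exp(2*I*pi/3) 
  chi_7          1             exp(-4*I*pi/9)  exp(-8*I*pi/9)  exp(2*I*pi/3)   exp(2*I*pi/9)   exp(-2*I*pi/9)  exp(-2*I*pi/3)  exp(8*I*pi/9)   exp(4*I*pi/9) 
  chi_8          1             exp(-2*I*pi/9)  exp(-4*I*pi/9)  exp(-2*I*pi/3)  exp(-8*I*pi/9)  exp(8*I*pi/9)   exp(2*I*pi/3)   exp(4*I*pi/9)   exp(2*I*pi/9) 

Spot check: chi_7(4) = zeta_9^(7*4) = zeta_9^28 = exp(2*I*pi/9).

Details: Z/9Z is abelian, so all 9 irreducible complex representations are 1-dimensional. They are given by chi_k(m) = zeta_9^(k*m) for k = 0,...,8. Row orthogonality: sum_m chi_k(m) conj(chi_l(m)) = 9 * [k = l].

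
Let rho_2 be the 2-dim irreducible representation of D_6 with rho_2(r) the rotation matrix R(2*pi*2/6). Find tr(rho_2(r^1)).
chi_{rho_2}(r^1) = 2*cos(2*pi*2*1/6) = -1

rho_2(r^1) is rotation by angle 2*pi*2*1/6, whose trace is 2*cos(2*pi*2*1/6) = -1.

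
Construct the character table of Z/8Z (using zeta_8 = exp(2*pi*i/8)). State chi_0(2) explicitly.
Character table of Z/8Z (irreps indexed chi_0,...,chi_7 with chi_k(m) = zeta_8^(k*m), zeta_8 = exp(2*pi*i/8)):
  irrep \ class  {0} (size 1)  {1} (size 1)    {2} (size 1)  {3} (size 1)    {4} (size 1)  {5} (size 1)    {6} (size 1)  {7} (size 1)  
  chi_0          1             1               1             1               1             1               1             1             
  chi_1          1             exp(I*pi/4)     I             exp(3*I*pi/4)   -1            exp(-3*I*pi/4)  -I            exp(-I*pi/4)  
  chi_2          1             I               -1            -I              1             I               -1            -I            
  chi_3          1             exp(3*I*pi/4)   -I            exp(I*pi/4)     -1            exp(-I*pi/4)    I             exp(-3*I*pi/4)
  chi_4          1             -1              1             -1              1             -1              1             -1            
  chi_5          1             exp(-3*I*pi/4)  I             exp(-I*pi/4)    -1            exp(I*pi/4)     -I            exp(3*I*pi/4) 
  chi_6          1             -I              -1            I               1             -I              -1            I             
  chi_7          1             exp(-I*pi/4)    -I            exp(-3*I*pi/4)  -1            exp(3*I*pi/4)   I             exp(I*pi/4)   

Spot check: chi_0(2) = zeta_8^(0*2) = zeta_8^0 = 1.

Proof sketch: Z/8Z is abelian, so all 8 irreducible complex representations are 1-dimensional. They are given by chi_k(m) = zeta_8^(k*m) for k = 0,...,7. Row orthogonality: sum_m chi_k(m) conj(chi_l(m)) = 8 * [k = l].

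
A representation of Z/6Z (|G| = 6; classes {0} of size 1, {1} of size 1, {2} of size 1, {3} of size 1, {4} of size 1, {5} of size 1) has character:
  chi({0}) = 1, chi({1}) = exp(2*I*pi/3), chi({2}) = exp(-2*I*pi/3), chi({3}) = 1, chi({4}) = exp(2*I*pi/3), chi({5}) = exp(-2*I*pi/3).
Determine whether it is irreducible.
Irreducible: <chi, chi> = 1.

Working: <chi, chi> = (1/|G|) sum_C |C| * |chi(C)|^2 = (1/6)[1*|1|^2 + 1*|exp(2*I*pi/3)|^2 + 1*|exp(-2*I*pi/3)|^2 + 1*|1|^2 + 1*|exp(2*I*pi/3)|^2 + 1*|exp(-2*I*pi/3)|^2]
  = (1/6)[(1) + (1) + (1) + (1) + (1) + (1)] = 6/6 = 1.
(Exp terms are combined using exp(i*s)*conj(exp(i*t)) = exp(i*(s-t)), and sums of them are collapsed using the identity that for every m > 1 the m distinct m-th roots of unity sum to 0, e.g. 1 + exp(2*I*pi/3) + exp(-2*I*pi/3) = 0.)
A character is irreducible iff <chi, chi> = 1, so this representation is irreducible.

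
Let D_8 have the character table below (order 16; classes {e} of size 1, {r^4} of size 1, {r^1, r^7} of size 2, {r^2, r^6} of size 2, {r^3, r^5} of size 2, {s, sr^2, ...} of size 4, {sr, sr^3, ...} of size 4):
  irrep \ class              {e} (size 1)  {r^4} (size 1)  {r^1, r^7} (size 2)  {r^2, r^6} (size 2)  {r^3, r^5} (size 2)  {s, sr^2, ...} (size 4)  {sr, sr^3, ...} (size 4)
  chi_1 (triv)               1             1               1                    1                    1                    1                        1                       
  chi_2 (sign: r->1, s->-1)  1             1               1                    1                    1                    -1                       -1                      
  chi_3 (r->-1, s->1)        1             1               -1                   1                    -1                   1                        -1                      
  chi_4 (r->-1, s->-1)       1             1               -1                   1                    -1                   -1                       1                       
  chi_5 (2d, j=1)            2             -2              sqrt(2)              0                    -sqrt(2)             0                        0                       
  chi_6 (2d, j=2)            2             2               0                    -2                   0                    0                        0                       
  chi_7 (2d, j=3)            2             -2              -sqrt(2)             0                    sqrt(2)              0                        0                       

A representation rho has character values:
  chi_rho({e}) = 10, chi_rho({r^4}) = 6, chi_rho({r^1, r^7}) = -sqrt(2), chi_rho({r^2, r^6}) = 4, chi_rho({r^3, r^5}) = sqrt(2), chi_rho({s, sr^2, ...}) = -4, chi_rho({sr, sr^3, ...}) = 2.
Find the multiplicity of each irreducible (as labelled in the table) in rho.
Multiplicities: chi_1: 1, chi_2: 2, chi_3: 0, chi_4: 3, chi_5: 0, chi_6: 1, chi_7: 1.

Details: Use <chi_rho, chi> = (1/|G|) sum_C |C| * chi_rho(C) * conj(chi(C)) with |G| = 16 for each irreducible chi in the table:
  <chi_rho, chi_1> = (1/16)[1*(10)*conj(1) + 1*(6)*conj(1) + 2*(-sqrt(2))*conj(1) + 2*(4)*conj(1) + 2*(sqrt(2))*conj(1) + 4*(-4)*conj(1) + 4*(2)*conj(1)]
      = (1/16)[(10) + (6) + (-2*sqrt(2)) + (8) + (2*sqrt(2)) + (-16) + (8)] = 16/16 = 1
  <chi_rho, chi_2> = (1/16)[1*(10)*conj(1) + 1*(6)*conj(1) + 2*(-sqrt(2))*conj(1) + 2*(4)*conj(1) + 2*(sqrt(2))*conj(1) + 4*(-4)*conj(-1) + 4*(2)*conj(-1)]
      = (1/16)[(10) + (6) + (-2*sqrt(2)) + (8) + (2*sqrt(2)) + (16) + (-8)] = 32/16 = 2
  <chi_rho, chi_3> = (1/16)[1*(10)*conj(1) + 1*(6)*conj(1) + 2*(-sqrt(2))*conj(-1) + 2*(4)*conj(1) + 2*(sqrt(2))*conj(-1) + 4*(-4)*conj(1) + 4*(2)*conj(-1)]
      = (1/16)[(10) + (6) + (2*sqrt(2)) + (8) + (-2*sqrt(2)) + (-16) + (-8)] = 0/16 = 0
  <chi_rho, chi_4> = (1/16)[1*(10)*conj(1) + 1*(6)*conj(1) + 2*(-sqrt(2))*conj(-1) + 2*(4)*conj(1) + 2*(sqrt(2))*conj(-1) + 4*(-4)*conj(-1) + 4*(2)*conj(1)]
      = (1/16)[(10) + (6) + (2*sqrt(2)) + (8) + (-2*sqrt(2)) + (16) + (8)] = 48/16 = 3
  <chi_rho, chi_5> = (1/16)[1*(10)*conj(2) + 1*(6)*conj(-2) + 2*(-sqrt(2))*conj(sqrt(2)) + 2*(4)*conj(0) + 2*(sqrt(2))*conj(-sqrt(2)) + 4*(-4)*conj(0) + 4*(2)*conj(0)]
      = (1/16)[(20) + (-12) + (-4) + (0) + (-4) + (0) + (0)] = 0/16 = 0
  <chi_rho, chi_6> = (1/16)[1*(10)*conj(2) + 1*(6)*conj(2) + 2*(-sqrt(2))*conj(0) + 2*(4)*conj(-2) + 2*(sqrt(2))*conj(0) + 4*(-4)*conj(0) + 4*(2)*conj(0)]
      = (1/16)[(20) + (12) + (0) + (-16) + (0) + (0) + (0)] = 16/16 = 1
  <chi_rho, chi_7> = (1/16)[1*(10)*conj(2) + 1*(6)*conj(-2) + 2*(-sqrt(2))*conj(-sqrt(2)) + 2*(4)*conj(0) + 2*(sqrt(2))*conj(sqrt(2)) + 4*(-4)*conj(0) + 4*(2)*conj(0)]
      = (1/16)[(20) + (-12) + (4) + (0) + (4) + (0) + (0)] = 16/16 = 1
Dimension check: dim(rho) = sum (mult * dim) = 1*1 + 2*1 + 0*1 + 3*1 + 0*2 + 1*2 + 1*2 = 10 = chi_rho(e) = 10.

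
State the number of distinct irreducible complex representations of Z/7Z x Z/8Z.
56

Reasoning: The number of irreducible complex representations of a finite group equals its number of conjugacy classes. Z/7Z x Z/8Z is abelian of order 56, so every element is its own conjugacy class: 56 classes, so Z/7Z x Z/8Z (order 56) has exactly 56 irreducible complex representations.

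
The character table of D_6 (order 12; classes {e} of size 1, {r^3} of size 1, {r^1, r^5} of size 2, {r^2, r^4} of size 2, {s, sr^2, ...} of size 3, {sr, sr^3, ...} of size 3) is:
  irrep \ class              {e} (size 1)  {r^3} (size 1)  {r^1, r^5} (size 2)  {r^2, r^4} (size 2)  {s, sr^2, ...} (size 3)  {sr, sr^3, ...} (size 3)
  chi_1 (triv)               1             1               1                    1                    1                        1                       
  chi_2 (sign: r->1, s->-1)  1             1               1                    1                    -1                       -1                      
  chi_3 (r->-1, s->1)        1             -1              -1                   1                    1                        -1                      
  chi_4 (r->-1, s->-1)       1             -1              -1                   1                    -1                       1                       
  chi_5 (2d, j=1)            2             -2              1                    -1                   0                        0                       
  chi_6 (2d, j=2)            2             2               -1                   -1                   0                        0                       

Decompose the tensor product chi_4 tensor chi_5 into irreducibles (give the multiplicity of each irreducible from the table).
chi_4 tensor chi_5 = chi_6 (all other irreducibles have multiplicity 0).

Details: The character of a tensor product is the pointwise product (chi_4 * chi_5)(C) = chi_4(C) * chi_5(C):
  {e}: (1)*(2), {r^3}: (-1)*(-2), {r^1, r^5}: (-1)*(1), {r^2, r^4}: (1)*(-1), {s, sr^2, ...}: (-1)*(0), {sr, sr^3, ...}: (1)*(0)
so (chi_4 * chi_5) takes values
  {e} -> 2, {r^3} -> 2, {r^1, r^5} -> -1, {r^2, r^4} -> -1, {s, sr^2, ...} -> 0, {sr, sr^3, ...} -> 0.
Now take the inner product of this character with each irreducible chi from the table, <chi_4*chi_5, chi> = (1/12) sum_C |C| (chi_4*chi_5)(C) conj(chi(C)):
  <chi_4*chi_5, chi_1> = (1/12)[1*(2)*conj(1) + 1*(2)*conj(1) + 2*(-1)*conj(1) + 2*(-1)*conj(1) + 3*(0)*conj(1) + 3*(0)*conj(1)]
      = (1/12)[(2) + (2) + (-2) + (-2) + (0) + (0)] = 0/12 = 0
  <chi_4*chi_5, chi_2> = (1/12)[1*(2)*conj(1) + 1*(2)*conj(1) + 2*(-1)*conj(1) + 2*(-1)*conj(1) + 3*(0)*conj(-1) + 3*(0)*conj(-1)]
      = (1/12)[(2) + (2) + (-2) + (-2) + (0) + (0)] = 0/12 = 0
  <chi_4*chi_5, chi_3> = (1/12)[1*(2)*conj(1) + 1*(2)*conj(-1) + 2*(-1)*conj(-1) + 2*(-1)*conj(1) + 3*(0)*conj(1) + 3*(0)*conj(-1)]
      = (1/12)[(2) + (-2) + (2) + (-2) + (0) + (0)] = 0/12 = 0
  <chi_4*chi_5, chi_4> = (1/12)[1*(2)*conj(1) + 1*(2)*conj(-1) + 2*(-1)*conj(-1) + 2*(-1)*conj(1) + 3*(0)*conj(-1) + 3*(0)*conj(1)]
      = (1/12)[(2) + (-2) + (2) + (-2) + (0) + (0)] = 0/12 = 0
  <chi_4*chi_5, chi_5> = (1/12)[1*(2)*conj(2) + 1*(2)*conj(-2) + 2*(-1)*conj(1) + 2*(-1)*conj(-1) + 3*(0)*conj(0) + 3*(0)*conj(0)]
      = (1/12)[(4) + (-4) + (-2) + (2) + (0) + (0)] = 0/12 = 0
  <chi_4*chi_5, chi_6> = (1/12)[1*(2)*conj(2) + 1*(2)*conj(2) + 2*(-1)*conj(-1) + 2*(-1)*conj(-1) + 3*(0)*conj(0) + 3*(0)*conj(0)]
      = (1/12)[(4) + (4) + (2) + (2) + (0) + (0)] = 12/12 = 1
Hence the multiplicities are chi_6: 1. Dimension check: dim(chi_4)*dim(chi_5) = 1*2 = 2 and sum (mult * dim) = 1*2 = 2.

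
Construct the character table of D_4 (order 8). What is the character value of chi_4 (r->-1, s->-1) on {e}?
Conjugacy classes: {e} of size 1, {r^2} of size 1, {r^1, r^3} of size 2, {s, sr^2, ...} of size 2, {sr, sr^3, ...} of size 2.
Character table:
  irrep \ class              {e} (size 1)  {r^2} (size 1)  {r^1, r^3} (size 2)  {s, sr^2, ...} (size 2)  {sr, sr^3, ...} (size 2)
  chi_1 (triv)               1             1               1                    1                        1                       
  chi_2 (sign: r->1, s->-1)  1             1               1                    -1                       -1                      
  chi_3 (r->-1, s->1)        1             1               -1                   1                        -1                      
  chi_4 (r->-1, s->-1)       1             1               -1                   -1                       1                       
  chi_5 (2d, j=1)            2             -2              0                    0                        0                       

Spot check: chi_4 (r->-1, s->-1) on {e} = 1.

Derivation: D_4 has order 2*4 = 8 with 5 conjugacy classes, hence 5 irreducibles. Sum of squared dims 1 + 1 + 1 + 1 + 4 = 8 = |G|. Linear characters come from the abelianisation; the 2-dimensional irreps have character r^k -> 2*cos(2*pi*j*k/4), reflections -> 0.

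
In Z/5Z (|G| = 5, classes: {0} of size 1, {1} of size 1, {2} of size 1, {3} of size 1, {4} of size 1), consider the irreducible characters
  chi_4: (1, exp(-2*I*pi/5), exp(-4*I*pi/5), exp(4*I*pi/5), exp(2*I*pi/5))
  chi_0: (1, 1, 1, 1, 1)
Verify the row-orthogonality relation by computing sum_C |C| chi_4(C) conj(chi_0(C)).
Sum = 0; so <chi_4, chi_0> = 0 (distinct irreducibles are orthogonal).

Justification: Compute term by term over conjugacy classes (|C| * chi_4(C) * conj(chi_0(C))):
  1*(1)*conj(1) + 1*(exp(-2*I*pi/5))*conj(1) + 1*(exp(-4*I*pi/5))*conj(1) + 1*(exp(4*I*pi/5))*conj(1) + 1*(exp(2*I*pi/5))*conj(1)
  = (1) + (exp(-2*I*pi/5)) + (exp(-4*I*pi/5)) + (exp(4*I*pi/5)) + (exp(2*I*pi/5))
  = 0.
(Exp terms are combined using exp(i*s)*conj(exp(i*t)) = exp(i*(s-t)), and sums of them are collapsed using the identity that for every m > 1 the m distinct m-th roots of unity sum to 0, e.g. 1 + exp(2*I*pi/3) + exp(-2*I*pi/3) = 0.)
Dividing by |G| = 5 gives 0/5 = 0, matching the row-orthogonality relation <chi_4, chi_0> = [chi_4 = chi_0].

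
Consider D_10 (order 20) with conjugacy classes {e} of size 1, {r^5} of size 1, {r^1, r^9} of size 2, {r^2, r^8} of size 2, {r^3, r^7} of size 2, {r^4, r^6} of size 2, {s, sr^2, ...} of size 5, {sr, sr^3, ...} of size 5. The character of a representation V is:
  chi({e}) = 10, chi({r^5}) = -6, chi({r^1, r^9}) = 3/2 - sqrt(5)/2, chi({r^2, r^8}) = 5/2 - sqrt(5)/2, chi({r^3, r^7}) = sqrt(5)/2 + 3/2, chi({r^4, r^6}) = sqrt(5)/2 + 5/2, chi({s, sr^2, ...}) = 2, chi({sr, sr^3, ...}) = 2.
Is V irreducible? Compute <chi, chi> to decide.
Not irreducible (reducible): <chi, chi> = 11 > 1.

Argument: <chi, chi> = (1/|G|) sum_C |C| * |chi(C)|^2 = (1/20)[1*|10|^2 + 1*|-6|^2 + 2*|3/2 - sqrt(5)/2|^2 + 2*|5/2 - sqrt(5)/2|^2 + 2*|sqrt(5)/2 + 3/2|^2 + 2*|sqrt(5)/2 + 5/2|^2 + 5*|2|^2 + 5*|2|^2]
  = (1/20)[(100) + (36) + (7 - 3*sqrt(5)) + (15 - 5*sqrt(5)) + (3*sqrt(5) + 7) + (5*sqrt(5) + 15) + (20) + (20)] = 220/20 = 11.
A character is irreducible iff <chi, chi> = 1, so this representation is reducible.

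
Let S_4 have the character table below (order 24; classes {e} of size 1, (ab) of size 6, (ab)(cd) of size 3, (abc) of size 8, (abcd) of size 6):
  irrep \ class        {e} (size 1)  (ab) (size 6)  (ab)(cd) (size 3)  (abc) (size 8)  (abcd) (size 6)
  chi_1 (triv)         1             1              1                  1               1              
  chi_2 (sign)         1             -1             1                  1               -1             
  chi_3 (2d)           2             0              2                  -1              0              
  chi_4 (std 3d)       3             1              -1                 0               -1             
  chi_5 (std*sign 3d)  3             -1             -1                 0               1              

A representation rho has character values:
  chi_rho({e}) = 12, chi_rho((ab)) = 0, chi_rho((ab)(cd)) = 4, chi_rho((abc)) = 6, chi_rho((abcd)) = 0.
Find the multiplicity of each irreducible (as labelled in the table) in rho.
Multiplicities: chi_1: 3, chi_2: 3, chi_3: 0, chi_4: 1, chi_5: 1.

Why: Use <chi_rho, chi> = (1/|G|) sum_C |C| * chi_rho(C) * conj(chi(C)) with |G| = 24 for each irreducible chi in the table:
  <chi_rho, chi_1> = (1/24)[1*(12)*conj(1) + 6*(0)*conj(1) + 3*(4)*conj(1) + 8*(6)*conj(1) + 6*(0)*conj(1)]
      = (1/24)[(12) + (0) + (12) + (48) + (0)] = 72/24 = 3
  <chi_rho, chi_2> = (1/24)[1*(12)*conj(1) + 6*(0)*conj(-1) + 3*(4)*conj(1) + 8*(6)*conj(1) + 6*(0)*conj(-1)]
      = (1/24)[(12) + (0) + (12) + (48) + (0)] = 72/24 = 3
  <chi_rho, chi_3> = (1/24)[1*(12)*conj(2) + 6*(0)*conj(0) + 3*(4)*conj(2) + 8*(6)*conj(-1) + 6*(0)*conj(0)]
      = (1/24)[(24) + (0) + (24) + (-48) + (0)] = 0/24 = 0
  <chi_rho, chi_4> = (1/24)[1*(12)*conj(3) + 6*(0)*conj(1) + 3*(4)*conj(-1) + 8*(6)*conj(0) + 6*(0)*conj(-1)]
      = (1/24)[(36) + (0) + (-12) + (0) + (0)] = 24/24 = 1
  <chi_rho, chi_5> = (1/24)[1*(12)*conj(3) + 6*(0)*conj(-1) + 3*(4)*conj(-1) + 8*(6)*conj(0) + 6*(0)*conj(1)]
      = (1/24)[(36) + (0) + (-12) + (0) + (0)] = 24/24 = 1
Dimension check: dim(rho) = sum (mult * dim) = 3*1 + 3*1 + 0*2 + 1*3 + 1*3 = 12 = chi_rho(e) = 12.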